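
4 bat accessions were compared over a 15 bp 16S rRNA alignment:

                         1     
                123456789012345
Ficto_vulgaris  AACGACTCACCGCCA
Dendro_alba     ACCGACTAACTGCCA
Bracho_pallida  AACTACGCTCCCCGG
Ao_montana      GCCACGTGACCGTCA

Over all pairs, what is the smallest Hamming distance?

Pairwise Hamming distances:
  Ficto_vulgaris vs Dendro_alba: 3
  Ficto_vulgaris vs Bracho_pallida: 6
  Ficto_vulgaris vs Ao_montana: 7
  Dendro_alba vs Bracho_pallida: 9
  Dendro_alba vs Ao_montana: 7
  Bracho_pallida vs Ao_montana: 12
The smallest is 3, between Ficto_vulgaris and Dendro_alba.

3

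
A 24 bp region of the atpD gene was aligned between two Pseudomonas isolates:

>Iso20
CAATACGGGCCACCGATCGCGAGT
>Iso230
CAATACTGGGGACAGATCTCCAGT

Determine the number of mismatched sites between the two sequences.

6

The sequences differ at positions 7 (G/T), 10 (C/G), 11 (C/G), 14 (C/A), 19 (G/T), 21 (G/C).
That gives 6 mismatches out of 24 aligned sites, so the Hamming distance is 6.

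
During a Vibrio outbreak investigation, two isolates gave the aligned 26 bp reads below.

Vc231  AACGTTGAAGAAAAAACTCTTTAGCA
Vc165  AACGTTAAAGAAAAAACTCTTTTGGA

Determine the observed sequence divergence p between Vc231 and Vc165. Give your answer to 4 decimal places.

Differing sites — 7:G/A; 23:A/T; 25:C/G.
There are 3 differences over 26 sites, so p = 3/26 = 0.1154.

0.1154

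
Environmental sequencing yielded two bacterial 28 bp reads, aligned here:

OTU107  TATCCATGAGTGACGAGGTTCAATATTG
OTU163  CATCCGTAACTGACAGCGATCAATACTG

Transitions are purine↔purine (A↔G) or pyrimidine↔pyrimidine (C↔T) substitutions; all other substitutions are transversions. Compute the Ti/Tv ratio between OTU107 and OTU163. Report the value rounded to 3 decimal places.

2.000

The sequences differ at positions 1 (T/C, transition), 6 (A/G, transition), 8 (G/A, transition), 10 (G/C, transversion), 15 (G/A, transition), 16 (A/G, transition), 17 (G/C, transversion), 19 (T/A, transversion), 26 (T/C, transition).
Of the 9 differences, 6 transitions and 3 transversions, so Ti/Tv = 6/3 = 2.000.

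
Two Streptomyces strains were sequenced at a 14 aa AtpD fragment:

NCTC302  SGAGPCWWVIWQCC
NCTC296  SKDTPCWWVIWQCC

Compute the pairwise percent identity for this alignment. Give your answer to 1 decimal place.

78.6%

The sequences differ at positions 2 (G/K), 3 (A/D), 4 (G/T).
11 of the 14 sites match, so the percent identity is 11/14 × 100 = 78.6%.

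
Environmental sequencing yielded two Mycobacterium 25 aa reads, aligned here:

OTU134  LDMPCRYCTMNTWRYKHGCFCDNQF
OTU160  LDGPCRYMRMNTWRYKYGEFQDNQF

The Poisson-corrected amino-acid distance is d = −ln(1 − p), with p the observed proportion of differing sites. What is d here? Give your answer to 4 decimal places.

Mismatches occur at site 3 (M→G), site 8 (C→M), site 9 (T→R), site 17 (H→Y), site 19 (C→E), site 21 (C→Q).
p = 6/25 = 0.240000.
d = −ln(1 − 0.240000) = −ln(0.760000) = 0.2744.

0.2744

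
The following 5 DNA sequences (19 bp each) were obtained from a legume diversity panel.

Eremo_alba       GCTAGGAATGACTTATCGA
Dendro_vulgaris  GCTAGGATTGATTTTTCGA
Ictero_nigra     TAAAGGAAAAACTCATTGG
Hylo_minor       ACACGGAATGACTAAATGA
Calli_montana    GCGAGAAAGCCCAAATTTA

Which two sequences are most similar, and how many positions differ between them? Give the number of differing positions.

3

Pairwise Hamming distances:
  Eremo_alba vs Dendro_vulgaris: 3
  Eremo_alba vs Ictero_nigra: 8
  Eremo_alba vs Hylo_minor: 6
  Eremo_alba vs Calli_montana: 9
  Dendro_vulgaris vs Ictero_nigra: 11
  Dendro_vulgaris vs Hylo_minor: 9
  Dendro_vulgaris vs Calli_montana: 12
  Ictero_nigra vs Hylo_minor: 8
  Ictero_nigra vs Calli_montana: 11
  Hylo_minor vs Calli_montana: 10
The smallest is 3, between Eremo_alba and Dendro_vulgaris.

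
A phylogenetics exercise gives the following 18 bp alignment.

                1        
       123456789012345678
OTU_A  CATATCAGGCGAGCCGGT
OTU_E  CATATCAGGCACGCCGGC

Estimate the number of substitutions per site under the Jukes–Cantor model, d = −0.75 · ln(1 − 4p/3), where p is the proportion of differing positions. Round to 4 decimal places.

0.1885

The sequences differ at positions 11 (G/A), 12 (A/C), 18 (T/C).
p = 3/18 = 0.166667.
d = −0.75 · ln(1 − (4/3)·0.166667) = −0.75 · ln(0.777777) = −0.75 · (-0.251315) = 0.1885.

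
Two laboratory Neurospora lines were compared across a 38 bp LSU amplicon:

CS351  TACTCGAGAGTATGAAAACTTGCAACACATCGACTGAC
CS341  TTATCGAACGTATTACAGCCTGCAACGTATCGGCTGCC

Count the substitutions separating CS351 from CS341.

12

Mismatches occur at site 2 (A↔T), site 3 (C↔A), site 8 (G↔A), site 9 (A↔C), site 14 (G↔T), site 16 (A↔C), site 18 (A↔G), site 20 (T↔C), site 27 (A↔G), site 28 (C↔T), site 33 (A↔G), site 37 (A↔C).
That gives 12 mismatches out of 38 aligned sites, so the Hamming distance is 12.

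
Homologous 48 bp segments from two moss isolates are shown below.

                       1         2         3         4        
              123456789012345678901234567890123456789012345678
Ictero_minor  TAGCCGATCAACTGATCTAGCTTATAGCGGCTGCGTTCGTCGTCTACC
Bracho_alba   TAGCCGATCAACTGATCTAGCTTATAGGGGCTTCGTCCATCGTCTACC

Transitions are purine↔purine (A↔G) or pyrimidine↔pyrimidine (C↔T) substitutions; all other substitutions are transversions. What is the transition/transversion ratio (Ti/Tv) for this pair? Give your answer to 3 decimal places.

1.000

The sequences differ at positions 28 (C/G, transversion), 33 (G/T, transversion), 37 (T/C, transition), 39 (G/A, transition).
Of the 4 differences, 2 transitions and 2 transversions, so Ti/Tv = 2/2 = 1.000.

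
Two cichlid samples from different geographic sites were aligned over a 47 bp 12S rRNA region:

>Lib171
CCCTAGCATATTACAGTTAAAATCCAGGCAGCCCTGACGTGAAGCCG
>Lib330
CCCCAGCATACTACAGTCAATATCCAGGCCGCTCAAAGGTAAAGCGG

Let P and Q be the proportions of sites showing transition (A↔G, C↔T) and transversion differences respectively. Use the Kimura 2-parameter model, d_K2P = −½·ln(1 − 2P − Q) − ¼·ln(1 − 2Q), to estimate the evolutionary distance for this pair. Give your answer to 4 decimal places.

Differing sites — 4:T/C (Ti); 11:T/C (Ti); 18:T/C (Ti); 21:A/T (Tv); 30:A/C (Tv); 33:C/T (Ti); 35:T/A (Tv); 36:G/A (Ti); 38:C/G (Tv); 41:G/A (Ti); 46:C/G (Tv).
Of the 11 differences, 6 transitions and 5 transversions over 47 sites: P = 6/47 = 0.127660, Q = 5/47 = 0.106383.
d = −0.5·ln(0.638297) − 0.25·ln(0.787234) = −0.5·(-0.448952) − 0.25·(-0.239230) = 0.2843.

0.2843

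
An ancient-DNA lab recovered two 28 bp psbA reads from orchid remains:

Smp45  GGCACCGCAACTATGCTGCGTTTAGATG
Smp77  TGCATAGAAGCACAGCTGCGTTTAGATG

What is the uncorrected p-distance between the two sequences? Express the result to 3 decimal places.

0.286

Differing sites — 1:G/T; 5:C/T; 6:C/A; 8:C/A; 10:A/G; 12:T/A; 13:A/C; 14:T/A.
There are 8 differences over 28 sites, so p = 8/28 = 0.286.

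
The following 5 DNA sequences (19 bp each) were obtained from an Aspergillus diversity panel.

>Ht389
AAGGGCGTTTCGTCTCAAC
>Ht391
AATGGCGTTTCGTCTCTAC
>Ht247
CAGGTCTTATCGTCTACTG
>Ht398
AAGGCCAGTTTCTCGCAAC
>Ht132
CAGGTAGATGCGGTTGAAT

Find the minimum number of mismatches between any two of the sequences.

2

Pairwise Hamming distances:
  Ht389 vs Ht391: 2
  Ht389 vs Ht247: 8
  Ht389 vs Ht398: 6
  Ht389 vs Ht132: 9
  Ht391 vs Ht247: 9
  Ht391 vs Ht398: 8
  Ht391 vs Ht132: 11
  Ht247 vs Ht398: 12
  Ht247 vs Ht132: 11
  Ht398 vs Ht132: 13
The smallest is 2, between Ht389 and Ht391.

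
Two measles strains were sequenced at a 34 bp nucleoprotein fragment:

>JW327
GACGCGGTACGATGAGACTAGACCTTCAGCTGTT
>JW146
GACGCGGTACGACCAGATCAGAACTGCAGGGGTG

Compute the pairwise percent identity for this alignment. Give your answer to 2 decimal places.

73.53%

The sequences differ at positions 13 (T/C), 14 (G/C), 18 (C/T), 19 (T/C), 23 (C/A), 26 (T/G), 30 (C/G), 31 (T/G), 34 (T/G).
25 of the 34 sites match, so the percent identity is 25/34 × 100 = 73.53%.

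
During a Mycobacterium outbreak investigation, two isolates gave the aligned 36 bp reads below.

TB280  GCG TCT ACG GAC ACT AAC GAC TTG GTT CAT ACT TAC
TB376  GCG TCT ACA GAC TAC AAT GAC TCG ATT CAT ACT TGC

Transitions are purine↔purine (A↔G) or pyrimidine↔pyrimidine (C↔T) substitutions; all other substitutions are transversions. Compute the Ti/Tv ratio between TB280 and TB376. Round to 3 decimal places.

Mismatches occur at site 9 (G/A, transition), site 13 (A/T, transversion), site 14 (C/A, transversion), site 15 (T/C, transition), site 18 (C/T, transition), site 23 (T/C, transition), site 25 (G/A, transition), site 35 (A/G, transition).
Of the 8 differences, 6 transitions and 2 transversions, so Ti/Tv = 6/2 = 3.000.

3.000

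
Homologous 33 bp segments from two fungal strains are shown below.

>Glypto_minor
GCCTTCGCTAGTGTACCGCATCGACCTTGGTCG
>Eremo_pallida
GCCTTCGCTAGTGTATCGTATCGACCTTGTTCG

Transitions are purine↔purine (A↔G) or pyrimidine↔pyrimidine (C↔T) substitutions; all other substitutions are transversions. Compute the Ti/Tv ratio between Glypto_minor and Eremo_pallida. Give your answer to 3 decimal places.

Differing sites — 16:C/T (Ti); 19:C/T (Ti); 30:G/T (Tv).
Of the 3 differences, 2 transitions and 1 transversion, so Ti/Tv = 2/1 = 2.000.

2.000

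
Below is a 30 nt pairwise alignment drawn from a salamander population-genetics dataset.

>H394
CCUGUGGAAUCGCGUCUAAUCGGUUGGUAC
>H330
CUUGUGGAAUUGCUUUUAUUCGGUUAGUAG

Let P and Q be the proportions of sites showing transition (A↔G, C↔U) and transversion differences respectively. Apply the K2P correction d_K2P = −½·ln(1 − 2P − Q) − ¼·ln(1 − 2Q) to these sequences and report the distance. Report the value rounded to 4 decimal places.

0.2842

The sequences differ at positions 2 (C/U, transition), 11 (C/U, transition), 14 (G/U, transversion), 16 (C/U, transition), 19 (A/U, transversion), 26 (G/A, transition), 30 (C/G, transversion).
Of the 7 differences, 4 transitions and 3 transversions over 30 sites: P = 4/30 = 0.133333, Q = 3/30 = 0.100000.
d = −0.5·ln(0.633334) − 0.25·ln(0.800000) = −0.5·(-0.456757) − 0.25·(-0.223144) = 0.2842.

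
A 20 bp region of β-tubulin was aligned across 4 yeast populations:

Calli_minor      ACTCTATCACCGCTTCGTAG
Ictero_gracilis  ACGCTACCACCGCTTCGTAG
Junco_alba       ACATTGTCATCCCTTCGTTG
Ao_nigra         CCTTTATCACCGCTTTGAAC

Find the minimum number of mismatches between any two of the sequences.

2

Pairwise Hamming distances:
  Calli_minor vs Ictero_gracilis: 2
  Calli_minor vs Junco_alba: 6
  Calli_minor vs Ao_nigra: 5
  Ictero_gracilis vs Junco_alba: 7
  Ictero_gracilis vs Ao_nigra: 7
  Junco_alba vs Ao_nigra: 9
The smallest is 2, between Calli_minor and Ictero_gracilis.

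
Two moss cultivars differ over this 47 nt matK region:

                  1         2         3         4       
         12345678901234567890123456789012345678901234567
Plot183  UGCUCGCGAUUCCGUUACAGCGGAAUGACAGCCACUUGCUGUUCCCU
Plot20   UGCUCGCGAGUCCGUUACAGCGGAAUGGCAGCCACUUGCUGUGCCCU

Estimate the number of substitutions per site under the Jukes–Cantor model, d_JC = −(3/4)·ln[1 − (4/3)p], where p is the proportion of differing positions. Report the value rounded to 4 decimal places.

0.0667

Mismatches occur at site 10 (U/G), site 28 (A/G), site 43 (U/G).
p = 3/47 = 0.063830.
d = −0.75 · ln(1 − (4/3)·0.063830) = −0.75 · ln(0.914893) = −0.75 · (-0.088948) = 0.0667.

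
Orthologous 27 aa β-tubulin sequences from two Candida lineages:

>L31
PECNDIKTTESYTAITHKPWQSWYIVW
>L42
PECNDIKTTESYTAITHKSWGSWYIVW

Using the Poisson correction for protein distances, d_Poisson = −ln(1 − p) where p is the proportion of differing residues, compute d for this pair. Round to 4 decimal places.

0.0770

Differing sites — 19:P/S; 21:Q/G.
p = 2/27 = 0.074074.
d = −ln(1 − 0.074074) = −ln(0.925926) = 0.0770.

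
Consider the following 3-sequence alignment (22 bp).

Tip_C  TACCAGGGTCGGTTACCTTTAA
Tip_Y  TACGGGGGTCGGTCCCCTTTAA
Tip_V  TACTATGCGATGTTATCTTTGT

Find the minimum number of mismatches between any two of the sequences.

4

Pairwise Hamming distances:
  Tip_C vs Tip_Y: 4
  Tip_C vs Tip_V: 9
  Tip_Y vs Tip_V: 12
The smallest is 4, between Tip_C and Tip_Y.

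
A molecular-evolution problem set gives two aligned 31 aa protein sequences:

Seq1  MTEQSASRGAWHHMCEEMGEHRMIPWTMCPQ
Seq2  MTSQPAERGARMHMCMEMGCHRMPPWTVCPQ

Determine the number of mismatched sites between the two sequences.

9

The sequences differ at positions 3 (E/S), 5 (S/P), 7 (S/E), 11 (W/R), 12 (H/M), 16 (E/M), 20 (E/C), 24 (I/P), 28 (M/V).
That gives 9 mismatches out of 31 aligned sites, so the Hamming distance is 9.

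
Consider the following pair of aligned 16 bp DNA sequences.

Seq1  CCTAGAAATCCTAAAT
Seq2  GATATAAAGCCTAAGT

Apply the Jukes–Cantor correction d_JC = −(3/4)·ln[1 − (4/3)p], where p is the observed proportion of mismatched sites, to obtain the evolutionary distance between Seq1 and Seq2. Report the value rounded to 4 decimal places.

0.4042

The sequences differ at positions 1 (C/G), 2 (C/A), 5 (G/T), 9 (T/G), 15 (A/G).
p = 5/16 = 0.312500.
d = −0.75 · ln(1 − (4/3)·0.312500) = −0.75 · ln(0.583333) = −0.75 · (-0.538997) = 0.4042.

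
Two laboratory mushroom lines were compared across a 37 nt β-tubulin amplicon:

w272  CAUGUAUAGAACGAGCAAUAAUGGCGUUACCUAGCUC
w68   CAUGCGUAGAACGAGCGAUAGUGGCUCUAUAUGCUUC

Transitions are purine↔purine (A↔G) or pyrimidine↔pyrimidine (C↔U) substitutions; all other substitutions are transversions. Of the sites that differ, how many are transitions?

The sequences differ at positions 5 (U/C, transition), 6 (A/G, transition), 17 (A/G, transition), 21 (A/G, transition), 26 (G/U, transversion), 27 (U/C, transition), 30 (C/U, transition), 31 (C/A, transversion), 33 (A/G, transition), 34 (G/C, transversion), 35 (C/U, transition).
Of the 11 differences, 8 transitions and 3 transversions, so the answer is 8.

8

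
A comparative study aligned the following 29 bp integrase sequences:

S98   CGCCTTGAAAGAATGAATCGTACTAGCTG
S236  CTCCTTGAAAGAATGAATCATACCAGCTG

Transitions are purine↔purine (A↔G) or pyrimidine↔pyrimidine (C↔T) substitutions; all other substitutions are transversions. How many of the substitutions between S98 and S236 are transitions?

Differing sites — 2:G/T (Tv); 20:G/A (Ti); 24:T/C (Ti).
Of the 3 differences, 2 transitions and 1 transversion, so the answer is 2.

2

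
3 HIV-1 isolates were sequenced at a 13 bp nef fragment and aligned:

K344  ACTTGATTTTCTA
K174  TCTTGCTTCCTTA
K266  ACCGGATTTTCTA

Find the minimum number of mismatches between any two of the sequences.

2

Pairwise Hamming distances:
  K344 vs K174: 5
  K344 vs K266: 2
  K174 vs K266: 7
The smallest is 2, between K344 and K266.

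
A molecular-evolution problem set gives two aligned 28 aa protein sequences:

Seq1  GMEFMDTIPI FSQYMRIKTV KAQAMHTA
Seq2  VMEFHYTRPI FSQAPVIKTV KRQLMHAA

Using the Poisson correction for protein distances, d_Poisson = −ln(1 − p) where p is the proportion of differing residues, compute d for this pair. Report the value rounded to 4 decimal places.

The sequences differ at positions 1 (G/V), 5 (M/H), 6 (D/Y), 8 (I/R), 14 (Y/A), 15 (M/P), 16 (R/V), 22 (A/R), 24 (A/L), 27 (T/A).
p = 10/28 = 0.357143.
d = −ln(1 − 0.357143) = −ln(0.642857) = 0.4418.

0.4418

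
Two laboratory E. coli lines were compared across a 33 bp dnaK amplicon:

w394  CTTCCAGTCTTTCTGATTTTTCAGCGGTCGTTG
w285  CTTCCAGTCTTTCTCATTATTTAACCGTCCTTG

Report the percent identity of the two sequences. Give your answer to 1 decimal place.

81.8%

Mismatches occur at site 15 (G/C), site 19 (T/A), site 22 (C/T), site 24 (G/A), site 26 (G/C), site 30 (G/C).
27 of the 33 sites match, so the percent identity is 27/33 × 100 = 81.8%.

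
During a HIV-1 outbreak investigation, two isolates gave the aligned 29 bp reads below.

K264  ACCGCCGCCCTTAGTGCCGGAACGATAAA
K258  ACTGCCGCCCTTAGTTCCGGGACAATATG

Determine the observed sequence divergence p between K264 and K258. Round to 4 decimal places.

0.2069

Differing sites — 3:C/T; 16:G/T; 21:A/G; 24:G/A; 28:A/T; 29:A/G.
There are 6 differences over 29 sites, so p = 6/29 = 0.2069.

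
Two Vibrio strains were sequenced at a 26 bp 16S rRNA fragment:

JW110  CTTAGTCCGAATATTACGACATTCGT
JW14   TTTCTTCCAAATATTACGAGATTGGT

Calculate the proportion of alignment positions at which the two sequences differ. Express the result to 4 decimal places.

The sequences differ at positions 1 (C/T), 4 (A/C), 5 (G/T), 9 (G/A), 20 (C/G), 24 (C/G).
There are 6 differences over 26 sites, so p = 6/26 = 0.2308.

0.2308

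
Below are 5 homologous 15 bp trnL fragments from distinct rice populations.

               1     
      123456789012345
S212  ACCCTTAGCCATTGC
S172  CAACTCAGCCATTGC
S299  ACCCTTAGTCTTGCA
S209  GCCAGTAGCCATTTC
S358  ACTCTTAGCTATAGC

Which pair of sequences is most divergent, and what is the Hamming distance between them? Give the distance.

Pairwise Hamming distances:
  S212 vs S172: 4
  S212 vs S299: 5
  S212 vs S209: 4
  S212 vs S358: 3
  S172 vs S299: 9
  S172 vs S209: 7
  S172 vs S358: 6
  S299 vs S209: 8
  S299 vs S358: 7
  S209 vs S358: 7
The largest is 9, between S172 and S299.

9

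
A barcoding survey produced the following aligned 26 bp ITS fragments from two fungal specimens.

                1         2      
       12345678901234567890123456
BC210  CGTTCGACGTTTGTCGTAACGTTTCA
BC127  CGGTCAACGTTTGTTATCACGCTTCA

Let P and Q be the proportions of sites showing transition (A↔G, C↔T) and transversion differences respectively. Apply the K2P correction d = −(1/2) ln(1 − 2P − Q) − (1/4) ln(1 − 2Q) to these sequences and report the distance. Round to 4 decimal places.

Mismatches occur at site 3 (T→G, transversion), site 6 (G→A, transition), site 15 (C→T, transition), site 16 (G→A, transition), site 18 (A→C, transversion), site 22 (T→C, transition).
Of the 6 differences, 4 transitions and 2 transversions over 26 sites: P = 4/26 = 0.153846, Q = 2/26 = 0.076923.
d = −0.5·ln(0.615385) − 0.25·ln(0.846154) = −0.5·(-0.485507) − 0.25·(-0.167054) = 0.2845.

0.2845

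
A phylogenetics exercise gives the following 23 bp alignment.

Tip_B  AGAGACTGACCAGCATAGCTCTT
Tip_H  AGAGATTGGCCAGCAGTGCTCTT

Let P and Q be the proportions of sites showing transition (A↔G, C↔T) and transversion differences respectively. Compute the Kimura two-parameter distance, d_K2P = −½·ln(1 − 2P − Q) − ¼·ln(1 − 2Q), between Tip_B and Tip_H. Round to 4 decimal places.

Differing sites — 6:C/T (Ti); 9:A/G (Ti); 16:T/G (Tv); 17:A/T (Tv).
Of the 4 differences, 2 transitions and 2 transversions over 23 sites: P = 2/23 = 0.086957, Q = 2/23 = 0.086957.
d = −0.5·ln(0.739129) − 0.25·ln(0.826086) = −0.5·(-0.302283) − 0.25·(-0.191056) = 0.1989.

0.1989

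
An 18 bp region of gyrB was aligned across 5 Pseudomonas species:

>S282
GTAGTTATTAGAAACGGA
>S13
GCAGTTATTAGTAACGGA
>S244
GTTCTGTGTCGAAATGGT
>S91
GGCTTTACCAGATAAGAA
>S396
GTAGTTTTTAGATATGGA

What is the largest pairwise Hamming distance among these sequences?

12

Pairwise Hamming distances:
  S282 vs S13: 2
  S282 vs S244: 8
  S282 vs S91: 8
  S282 vs S396: 3
  S13 vs S244: 10
  S13 vs S91: 9
  S13 vs S396: 5
  S244 vs S91: 12
  S244 vs S396: 7
  S91 vs S396: 8
The largest is 12, between S244 and S91.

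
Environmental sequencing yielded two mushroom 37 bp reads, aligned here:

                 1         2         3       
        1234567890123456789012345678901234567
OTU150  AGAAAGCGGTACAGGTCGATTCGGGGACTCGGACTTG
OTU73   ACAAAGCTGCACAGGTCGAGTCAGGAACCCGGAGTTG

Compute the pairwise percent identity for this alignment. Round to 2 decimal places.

Differing sites — 2:G/C; 8:G/T; 10:T/C; 20:T/G; 23:G/A; 26:G/A; 29:T/C; 34:C/G.
29 of the 37 sites match, so the percent identity is 29/37 × 100 = 78.38%.

78.38%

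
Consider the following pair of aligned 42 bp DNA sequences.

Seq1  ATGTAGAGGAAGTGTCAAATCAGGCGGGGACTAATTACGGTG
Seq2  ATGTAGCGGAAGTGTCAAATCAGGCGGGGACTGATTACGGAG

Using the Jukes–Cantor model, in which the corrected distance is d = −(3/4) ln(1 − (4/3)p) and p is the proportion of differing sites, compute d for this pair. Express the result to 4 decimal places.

Mismatches occur at site 7 (A↔C), site 33 (A↔G), site 41 (T↔A).
p = 3/42 = 0.071429.
d = −0.75 · ln(1 − (4/3)·0.071429) = −0.75 · ln(0.904761) = −0.75 · (-0.100084) = 0.0751.

0.0751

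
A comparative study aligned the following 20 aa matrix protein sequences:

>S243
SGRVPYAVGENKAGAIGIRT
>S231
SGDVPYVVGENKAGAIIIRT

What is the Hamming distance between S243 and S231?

Mismatches occur at site 3 (R→D), site 7 (A→V), site 17 (G→I).
That gives 3 mismatches out of 20 aligned sites, so the Hamming distance is 3.

3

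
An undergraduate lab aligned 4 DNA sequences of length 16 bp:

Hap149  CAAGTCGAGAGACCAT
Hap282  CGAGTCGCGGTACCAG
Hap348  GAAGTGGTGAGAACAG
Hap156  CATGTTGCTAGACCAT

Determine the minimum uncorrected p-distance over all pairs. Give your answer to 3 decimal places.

Pairwise Hamming distances:
  Hap149 vs Hap282: 5
  Hap149 vs Hap348: 5
  Hap149 vs Hap156: 4
  Hap282 vs Hap348: 7
  Hap282 vs Hap156: 7
  Hap348 vs Hap156: 7
The smallest is 4 mismatches, between Hap149 and Hap156; p = 4/16 = 0.250.

0.250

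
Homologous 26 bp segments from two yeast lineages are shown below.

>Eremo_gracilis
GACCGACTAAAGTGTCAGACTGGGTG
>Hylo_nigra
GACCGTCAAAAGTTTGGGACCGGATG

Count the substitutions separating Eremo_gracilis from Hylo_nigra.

The sequences differ at positions 6 (A/T), 8 (T/A), 14 (G/T), 16 (C/G), 17 (A/G), 21 (T/C), 24 (G/A).
That gives 7 mismatches out of 26 aligned sites, so the Hamming distance is 7.

7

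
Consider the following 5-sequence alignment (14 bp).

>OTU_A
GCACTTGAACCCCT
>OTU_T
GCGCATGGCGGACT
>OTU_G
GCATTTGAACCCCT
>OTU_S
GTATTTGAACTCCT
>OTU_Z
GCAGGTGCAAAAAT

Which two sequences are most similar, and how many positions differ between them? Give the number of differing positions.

Pairwise Hamming distances:
  OTU_A vs OTU_T: 7
  OTU_A vs OTU_G: 1
  OTU_A vs OTU_S: 3
  OTU_A vs OTU_Z: 7
  OTU_T vs OTU_G: 8
  OTU_T vs OTU_S: 9
  OTU_T vs OTU_Z: 8
  OTU_G vs OTU_S: 2
  OTU_G vs OTU_Z: 7
  OTU_S vs OTU_Z: 8
The smallest is 1, between OTU_A and OTU_G.

1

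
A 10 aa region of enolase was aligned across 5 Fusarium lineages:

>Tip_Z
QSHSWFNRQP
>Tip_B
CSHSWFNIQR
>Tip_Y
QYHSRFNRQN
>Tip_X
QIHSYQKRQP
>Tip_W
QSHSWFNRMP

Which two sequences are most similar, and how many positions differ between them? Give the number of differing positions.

1

Pairwise Hamming distances:
  Tip_Z vs Tip_B: 3
  Tip_Z vs Tip_Y: 3
  Tip_Z vs Tip_X: 4
  Tip_Z vs Tip_W: 1
  Tip_B vs Tip_Y: 5
  Tip_B vs Tip_X: 7
  Tip_B vs Tip_W: 4
  Tip_Y vs Tip_X: 5
  Tip_Y vs Tip_W: 4
  Tip_X vs Tip_W: 5
The smallest is 1, between Tip_Z and Tip_W.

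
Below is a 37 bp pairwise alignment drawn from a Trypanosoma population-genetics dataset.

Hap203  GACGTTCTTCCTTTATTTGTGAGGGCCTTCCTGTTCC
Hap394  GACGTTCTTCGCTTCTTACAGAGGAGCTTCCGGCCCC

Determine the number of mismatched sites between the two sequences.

The sequences differ at positions 11 (C/G), 12 (T/C), 15 (A/C), 18 (T/A), 19 (G/C), 20 (T/A), 25 (G/A), 26 (C/G), 32 (T/G), 34 (T/C), 35 (T/C).
That gives 11 mismatches out of 37 aligned sites, so the Hamming distance is 11.

11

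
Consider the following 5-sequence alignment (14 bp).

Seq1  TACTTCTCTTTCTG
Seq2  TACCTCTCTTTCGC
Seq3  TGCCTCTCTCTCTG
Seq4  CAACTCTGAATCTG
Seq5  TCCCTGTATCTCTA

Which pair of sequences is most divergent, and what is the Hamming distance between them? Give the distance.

Pairwise Hamming distances:
  Seq1 vs Seq2: 3
  Seq1 vs Seq3: 3
  Seq1 vs Seq4: 6
  Seq1 vs Seq5: 6
  Seq2 vs Seq3: 4
  Seq2 vs Seq4: 7
  Seq2 vs Seq5: 6
  Seq3 vs Seq4: 6
  Seq3 vs Seq5: 4
  Seq4 vs Seq5: 8
The largest is 8, between Seq4 and Seq5.

8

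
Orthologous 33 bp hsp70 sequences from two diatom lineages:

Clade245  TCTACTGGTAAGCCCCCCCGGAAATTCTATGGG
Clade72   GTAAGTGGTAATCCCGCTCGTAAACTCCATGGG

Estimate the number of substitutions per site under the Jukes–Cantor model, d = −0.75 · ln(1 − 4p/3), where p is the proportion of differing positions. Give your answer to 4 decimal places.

Differing sites — 1:T/G; 2:C/T; 3:T/A; 5:C/G; 12:G/T; 16:C/G; 18:C/T; 21:G/T; 25:T/C; 28:T/C.
p = 10/33 = 0.303030.
d = −0.75 · ln(1 − (4/3)·0.303030) = −0.75 · ln(0.595960) = −0.75 · (-0.517582) = 0.3882.

0.3882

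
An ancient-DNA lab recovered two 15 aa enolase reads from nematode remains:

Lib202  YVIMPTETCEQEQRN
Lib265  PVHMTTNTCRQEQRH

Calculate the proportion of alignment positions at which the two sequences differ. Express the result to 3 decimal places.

Mismatches occur at site 1 (Y/P), site 3 (I/H), site 5 (P/T), site 7 (E/N), site 10 (E/R), site 15 (N/H).
There are 6 differences over 15 sites, so p = 6/15 = 0.400.

0.400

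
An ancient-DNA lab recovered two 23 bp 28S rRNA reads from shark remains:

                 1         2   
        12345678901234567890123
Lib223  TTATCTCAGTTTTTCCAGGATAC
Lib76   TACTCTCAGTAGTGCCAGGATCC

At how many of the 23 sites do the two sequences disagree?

6

The sequences differ at positions 2 (T/A), 3 (A/C), 11 (T/A), 12 (T/G), 14 (T/G), 22 (A/C).
That gives 6 mismatches out of 23 aligned sites, so the Hamming distance is 6.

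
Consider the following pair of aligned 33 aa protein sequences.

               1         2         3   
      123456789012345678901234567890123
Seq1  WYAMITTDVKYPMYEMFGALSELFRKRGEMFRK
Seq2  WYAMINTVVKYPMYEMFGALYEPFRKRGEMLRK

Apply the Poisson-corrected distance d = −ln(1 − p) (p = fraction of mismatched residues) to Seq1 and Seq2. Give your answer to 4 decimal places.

0.1643

Differing sites — 6:T/N; 8:D/V; 21:S/Y; 23:L/P; 31:F/L.
p = 5/33 = 0.151515.
d = −ln(1 − 0.151515) = −ln(0.848485) = 0.1643.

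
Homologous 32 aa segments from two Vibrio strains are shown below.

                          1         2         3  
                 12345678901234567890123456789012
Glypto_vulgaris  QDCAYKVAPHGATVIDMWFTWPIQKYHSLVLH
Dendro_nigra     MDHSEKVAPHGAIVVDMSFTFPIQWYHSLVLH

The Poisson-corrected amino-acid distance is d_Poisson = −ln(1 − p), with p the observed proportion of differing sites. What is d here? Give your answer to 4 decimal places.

The sequences differ at positions 1 (Q/M), 3 (C/H), 4 (A/S), 5 (Y/E), 13 (T/I), 15 (I/V), 18 (W/S), 21 (W/F), 25 (K/W).
p = 9/32 = 0.281250.
d = −ln(1 − 0.281250) = −ln(0.718750) = 0.3302.

0.3302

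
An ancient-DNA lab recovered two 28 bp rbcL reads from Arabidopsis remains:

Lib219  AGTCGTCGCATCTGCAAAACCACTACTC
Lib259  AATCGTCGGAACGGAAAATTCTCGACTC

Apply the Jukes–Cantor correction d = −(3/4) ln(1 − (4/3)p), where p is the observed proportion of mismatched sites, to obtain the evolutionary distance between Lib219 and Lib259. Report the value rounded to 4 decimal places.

Differing sites — 2:G/A; 9:C/G; 11:T/A; 13:T/G; 15:C/A; 19:A/T; 20:C/T; 22:A/T; 24:T/G.
p = 9/28 = 0.321429.
d = −0.75 · ln(1 − (4/3)·0.321429) = −0.75 · ln(0.571428) = −0.75 · (-0.559617) = 0.4197.

0.4197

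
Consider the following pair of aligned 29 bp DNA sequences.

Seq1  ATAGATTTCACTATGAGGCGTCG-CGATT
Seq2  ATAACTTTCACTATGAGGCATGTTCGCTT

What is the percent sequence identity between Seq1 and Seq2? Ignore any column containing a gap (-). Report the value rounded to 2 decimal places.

Excluding the 1 gap column leaves 28 comparable sites.
The sequences differ at positions 4 (G/A), 5 (A/C), 20 (G/A), 22 (C/G), 23 (G/T), 27 (A/C).
22 of the 28 comparable sites match, so the percent identity is 22/28 × 100 = 78.57%.

78.57%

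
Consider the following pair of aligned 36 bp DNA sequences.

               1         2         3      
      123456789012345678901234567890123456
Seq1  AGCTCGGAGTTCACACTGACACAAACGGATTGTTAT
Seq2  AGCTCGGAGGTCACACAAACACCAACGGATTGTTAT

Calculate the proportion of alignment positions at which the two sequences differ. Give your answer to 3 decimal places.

Mismatches occur at site 10 (T→G), site 17 (T→A), site 18 (G→A), site 23 (A→C).
There are 4 differences over 36 sites, so p = 4/36 = 0.111.

0.111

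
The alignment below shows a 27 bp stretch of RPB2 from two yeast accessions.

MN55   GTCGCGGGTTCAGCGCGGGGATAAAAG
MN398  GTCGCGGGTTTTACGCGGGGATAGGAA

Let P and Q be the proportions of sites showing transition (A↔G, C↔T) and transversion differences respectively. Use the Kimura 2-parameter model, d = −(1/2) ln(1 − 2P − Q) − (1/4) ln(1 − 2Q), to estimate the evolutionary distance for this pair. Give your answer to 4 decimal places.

0.2809

Mismatches occur at site 11 (C↔T, transition), site 12 (A↔T, transversion), site 13 (G↔A, transition), site 24 (A↔G, transition), site 25 (A↔G, transition), site 27 (G↔A, transition).
Of the 6 differences, 5 transitions and 1 transversion over 27 sites: P = 5/27 = 0.185185, Q = 1/27 = 0.037037.
d = −0.5·ln(0.592593) − 0.25·ln(0.925926) = −0.5·(-0.523247) − 0.25·(-0.076961) = 0.2809.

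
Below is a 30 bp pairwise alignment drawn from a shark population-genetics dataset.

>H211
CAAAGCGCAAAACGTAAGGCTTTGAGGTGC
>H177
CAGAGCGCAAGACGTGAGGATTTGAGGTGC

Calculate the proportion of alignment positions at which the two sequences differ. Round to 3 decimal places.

Differing sites — 3:A/G; 11:A/G; 16:A/G; 20:C/A.
There are 4 differences over 30 sites, so p = 4/30 = 0.133.

0.133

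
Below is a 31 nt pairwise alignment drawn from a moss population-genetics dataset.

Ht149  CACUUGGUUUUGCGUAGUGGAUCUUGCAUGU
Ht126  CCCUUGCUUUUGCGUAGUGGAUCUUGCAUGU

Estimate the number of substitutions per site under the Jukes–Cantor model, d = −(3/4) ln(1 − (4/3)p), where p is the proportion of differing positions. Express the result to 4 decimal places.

Differing sites — 2:A/C; 7:G/C.
p = 2/31 = 0.064516.
d = −0.75 · ln(1 − (4/3)·0.064516) = −0.75 · ln(0.913979) = −0.75 · (-0.089948) = 0.0675.

0.0675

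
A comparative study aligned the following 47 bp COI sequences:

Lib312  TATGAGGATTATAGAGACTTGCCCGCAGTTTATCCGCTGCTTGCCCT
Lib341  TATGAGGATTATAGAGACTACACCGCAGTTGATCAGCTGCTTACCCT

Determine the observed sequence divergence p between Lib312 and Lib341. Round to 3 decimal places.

Mismatches occur at site 20 (T↔A), site 21 (G↔C), site 22 (C↔A), site 31 (T↔G), site 35 (C↔A), site 43 (G↔A).
There are 6 differences over 47 sites, so p = 6/47 = 0.128.

0.128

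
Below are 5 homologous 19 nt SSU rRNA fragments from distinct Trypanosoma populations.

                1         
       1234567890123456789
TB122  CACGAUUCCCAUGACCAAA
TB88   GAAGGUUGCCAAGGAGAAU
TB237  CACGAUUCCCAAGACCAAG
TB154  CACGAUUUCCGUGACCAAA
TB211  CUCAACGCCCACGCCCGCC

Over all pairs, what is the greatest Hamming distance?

Pairwise Hamming distances:
  TB122 vs TB88: 9
  TB122 vs TB237: 2
  TB122 vs TB154: 2
  TB122 vs TB211: 9
  TB88 vs TB237: 8
  TB88 vs TB154: 10
  TB88 vs TB211: 15
  TB237 vs TB154: 4
  TB237 vs TB211: 9
  TB154 vs TB211: 11
The largest is 15, between TB88 and TB211.

15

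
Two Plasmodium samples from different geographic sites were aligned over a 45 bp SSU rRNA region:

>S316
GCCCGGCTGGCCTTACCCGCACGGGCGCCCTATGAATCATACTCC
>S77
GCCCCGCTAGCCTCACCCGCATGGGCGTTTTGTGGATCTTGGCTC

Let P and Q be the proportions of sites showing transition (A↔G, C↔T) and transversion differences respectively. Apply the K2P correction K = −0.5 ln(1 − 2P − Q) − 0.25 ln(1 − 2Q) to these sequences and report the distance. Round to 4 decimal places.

Differing sites — 5:G/C (Tv); 9:G/A (Ti); 14:T/C (Ti); 22:C/T (Ti); 28:C/T (Ti); 29:C/T (Ti); 30:C/T (Ti); 32:A/G (Ti); 35:A/G (Ti); 39:A/T (Tv); 41:A/G (Ti); 42:C/G (Tv); 43:T/C (Ti); 44:C/T (Ti).
Of the 14 differences, 11 transitions and 3 transversions over 45 sites: P = 11/45 = 0.244444, Q = 3/45 = 0.066667.
d = −0.5·ln(0.444445) − 0.25·ln(0.866666) = −0.5·(-0.810929) − 0.25·(-0.143102) = 0.4412.

0.4412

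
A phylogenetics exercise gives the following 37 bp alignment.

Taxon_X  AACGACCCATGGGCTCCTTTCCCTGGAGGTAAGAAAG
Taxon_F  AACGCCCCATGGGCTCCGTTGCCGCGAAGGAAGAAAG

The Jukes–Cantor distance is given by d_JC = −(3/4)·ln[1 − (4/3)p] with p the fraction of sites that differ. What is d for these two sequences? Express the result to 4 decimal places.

0.2180

Differing sites — 5:A/C; 18:T/G; 21:C/G; 24:T/G; 25:G/C; 28:G/A; 30:T/G.
p = 7/37 = 0.189189.
d = −0.75 · ln(1 − (4/3)·0.189189) = −0.75 · ln(0.747748) = −0.75 · (-0.290689) = 0.2180.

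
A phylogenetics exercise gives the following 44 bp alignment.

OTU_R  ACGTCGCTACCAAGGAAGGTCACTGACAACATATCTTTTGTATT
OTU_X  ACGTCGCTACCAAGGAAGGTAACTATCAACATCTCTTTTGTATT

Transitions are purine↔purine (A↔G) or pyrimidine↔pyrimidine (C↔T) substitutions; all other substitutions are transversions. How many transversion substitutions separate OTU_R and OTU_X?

The sequences differ at positions 21 (C/A, transversion), 25 (G/A, transition), 26 (A/T, transversion), 33 (A/C, transversion).
Of the 4 differences, 1 transition and 3 transversions, so the answer is 3.

3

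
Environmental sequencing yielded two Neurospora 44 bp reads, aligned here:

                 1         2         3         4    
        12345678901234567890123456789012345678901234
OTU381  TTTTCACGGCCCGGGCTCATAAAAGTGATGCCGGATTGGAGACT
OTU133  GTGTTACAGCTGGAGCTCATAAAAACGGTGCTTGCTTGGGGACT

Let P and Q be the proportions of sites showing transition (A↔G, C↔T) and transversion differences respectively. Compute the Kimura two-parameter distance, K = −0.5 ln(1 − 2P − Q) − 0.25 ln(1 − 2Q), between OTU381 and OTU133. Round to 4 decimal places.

0.4343

Mismatches occur at site 1 (T/G, transversion), site 3 (T/G, transversion), site 5 (C/T, transition), site 8 (G/A, transition), site 11 (C/T, transition), site 12 (C/G, transversion), site 14 (G/A, transition), site 25 (G/A, transition), site 26 (T/C, transition), site 28 (A/G, transition), site 32 (C/T, transition), site 33 (G/T, transversion), site 35 (A/C, transversion), site 40 (A/G, transition).
Of the 14 differences, 9 transitions and 5 transversions over 44 sites: P = 9/44 = 0.204545, Q = 5/44 = 0.113636.
d = −0.5·ln(0.477274) − 0.25·ln(0.772728) = −0.5·(-0.739665) − 0.25·(-0.257828) = 0.4343.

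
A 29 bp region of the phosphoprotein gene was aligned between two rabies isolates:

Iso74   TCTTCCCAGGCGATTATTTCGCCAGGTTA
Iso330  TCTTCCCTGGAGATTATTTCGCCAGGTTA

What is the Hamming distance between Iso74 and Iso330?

2

Mismatches occur at site 8 (A↔T), site 11 (C↔A).
That gives 2 mismatches out of 29 aligned sites, so the Hamming distance is 2.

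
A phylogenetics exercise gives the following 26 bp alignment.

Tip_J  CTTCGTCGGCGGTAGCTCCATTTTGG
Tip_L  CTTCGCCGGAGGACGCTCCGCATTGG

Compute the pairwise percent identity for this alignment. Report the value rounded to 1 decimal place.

73.1%

Differing sites — 6:T/C; 10:C/A; 13:T/A; 14:A/C; 20:A/G; 21:T/C; 22:T/A.
19 of the 26 sites match, so the percent identity is 19/26 × 100 = 73.1%.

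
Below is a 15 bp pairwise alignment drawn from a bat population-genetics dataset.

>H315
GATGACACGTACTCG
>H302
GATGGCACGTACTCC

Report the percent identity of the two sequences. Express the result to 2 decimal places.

The sequences differ at positions 5 (A/G), 15 (G/C).
13 of the 15 sites match, so the percent identity is 13/15 × 100 = 86.67%.

86.67%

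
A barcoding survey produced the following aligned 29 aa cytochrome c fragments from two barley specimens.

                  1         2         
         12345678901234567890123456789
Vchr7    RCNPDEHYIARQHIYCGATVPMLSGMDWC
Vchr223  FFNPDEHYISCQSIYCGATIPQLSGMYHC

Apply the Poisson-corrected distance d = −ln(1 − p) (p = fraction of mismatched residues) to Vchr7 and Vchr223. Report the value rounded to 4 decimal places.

Differing sites — 1:R/F; 2:C/F; 10:A/S; 11:R/C; 13:H/S; 20:V/I; 22:M/Q; 27:D/Y; 28:W/H.
p = 9/29 = 0.310345.
d = −ln(1 − 0.310345) = −ln(0.689655) = 0.3716.

0.3716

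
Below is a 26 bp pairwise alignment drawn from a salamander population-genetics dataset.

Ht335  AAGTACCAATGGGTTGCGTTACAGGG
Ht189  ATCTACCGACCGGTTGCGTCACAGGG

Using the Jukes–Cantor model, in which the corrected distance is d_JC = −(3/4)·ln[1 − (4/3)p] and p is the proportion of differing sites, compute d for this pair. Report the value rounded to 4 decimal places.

Mismatches occur at site 2 (A↔T), site 3 (G↔C), site 8 (A↔G), site 10 (T↔C), site 11 (G↔C), site 20 (T↔C).
p = 6/26 = 0.230769.
d = −0.75 · ln(1 − (4/3)·0.230769) = −0.75 · ln(0.692308) = −0.75 · (-0.367724) = 0.2758.

0.2758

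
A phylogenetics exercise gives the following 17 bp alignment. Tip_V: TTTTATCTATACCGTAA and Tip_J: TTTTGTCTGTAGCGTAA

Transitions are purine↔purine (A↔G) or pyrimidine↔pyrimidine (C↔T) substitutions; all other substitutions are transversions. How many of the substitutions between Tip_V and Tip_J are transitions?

2

Mismatches occur at site 5 (A/G, transition), site 9 (A/G, transition), site 12 (C/G, transversion).
Of the 3 differences, 2 transitions and 1 transversion, so the answer is 2.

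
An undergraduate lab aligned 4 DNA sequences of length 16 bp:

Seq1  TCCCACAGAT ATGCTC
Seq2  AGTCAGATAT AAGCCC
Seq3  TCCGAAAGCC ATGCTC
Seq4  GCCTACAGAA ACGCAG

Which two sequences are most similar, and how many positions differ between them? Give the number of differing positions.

Pairwise Hamming distances:
  Seq1 vs Seq2: 7
  Seq1 vs Seq3: 4
  Seq1 vs Seq4: 6
  Seq2 vs Seq3: 10
  Seq2 vs Seq4: 10
  Seq3 vs Seq4: 8
The smallest is 4, between Seq1 and Seq3.

4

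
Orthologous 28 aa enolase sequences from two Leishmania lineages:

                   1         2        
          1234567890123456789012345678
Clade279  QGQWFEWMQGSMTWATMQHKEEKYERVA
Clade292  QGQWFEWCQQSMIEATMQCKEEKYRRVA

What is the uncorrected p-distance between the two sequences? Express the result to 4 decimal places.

0.2143

Differing sites — 8:M/C; 10:G/Q; 13:T/I; 14:W/E; 19:H/C; 25:E/R.
There are 6 differences over 28 sites, so p = 6/28 = 0.2143.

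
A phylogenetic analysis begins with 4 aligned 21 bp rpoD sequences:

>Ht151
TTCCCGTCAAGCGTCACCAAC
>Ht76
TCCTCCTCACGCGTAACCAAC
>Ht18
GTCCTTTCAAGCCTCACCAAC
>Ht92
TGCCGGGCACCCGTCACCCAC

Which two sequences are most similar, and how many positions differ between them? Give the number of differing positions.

4

Pairwise Hamming distances:
  Ht151 vs Ht76: 5
  Ht151 vs Ht18: 4
  Ht151 vs Ht92: 6
  Ht76 vs Ht18: 8
  Ht76 vs Ht92: 8
  Ht18 vs Ht92: 9
The smallest is 4, between Ht151 and Ht18.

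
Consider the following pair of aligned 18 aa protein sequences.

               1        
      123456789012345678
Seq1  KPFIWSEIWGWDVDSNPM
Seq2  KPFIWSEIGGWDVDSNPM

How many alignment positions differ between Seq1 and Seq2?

1

The sequences differ at position 9 (W/G).
That gives 1 mismatch out of 18 aligned sites, so the Hamming distance is 1.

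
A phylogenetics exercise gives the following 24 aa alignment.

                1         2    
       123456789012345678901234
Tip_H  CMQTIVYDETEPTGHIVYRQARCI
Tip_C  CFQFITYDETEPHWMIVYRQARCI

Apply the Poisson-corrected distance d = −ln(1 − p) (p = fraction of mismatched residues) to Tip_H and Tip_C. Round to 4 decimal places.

Mismatches occur at site 2 (M↔F), site 4 (T↔F), site 6 (V↔T), site 13 (T↔H), site 14 (G↔W), site 15 (H↔M).
p = 6/24 = 0.250000.
d = −ln(1 − 0.250000) = −ln(0.750000) = 0.2877.

0.2877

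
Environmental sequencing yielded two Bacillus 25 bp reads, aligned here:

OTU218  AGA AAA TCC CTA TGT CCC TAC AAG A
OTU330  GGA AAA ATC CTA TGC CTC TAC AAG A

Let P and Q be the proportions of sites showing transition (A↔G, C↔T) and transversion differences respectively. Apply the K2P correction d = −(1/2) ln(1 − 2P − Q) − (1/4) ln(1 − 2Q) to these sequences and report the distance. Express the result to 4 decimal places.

Mismatches occur at site 1 (A→G, transition), site 7 (T→A, transversion), site 8 (C→T, transition), site 15 (T→C, transition), site 17 (C→T, transition).
Of the 5 differences, 4 transitions and 1 transversion over 25 sites: P = 4/25 = 0.160000, Q = 1/25 = 0.040000.
d = −0.5·ln(0.640000) − 0.25·ln(0.920000) = −0.5·(-0.446287) − 0.25·(-0.083382) = 0.2440.

0.2440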